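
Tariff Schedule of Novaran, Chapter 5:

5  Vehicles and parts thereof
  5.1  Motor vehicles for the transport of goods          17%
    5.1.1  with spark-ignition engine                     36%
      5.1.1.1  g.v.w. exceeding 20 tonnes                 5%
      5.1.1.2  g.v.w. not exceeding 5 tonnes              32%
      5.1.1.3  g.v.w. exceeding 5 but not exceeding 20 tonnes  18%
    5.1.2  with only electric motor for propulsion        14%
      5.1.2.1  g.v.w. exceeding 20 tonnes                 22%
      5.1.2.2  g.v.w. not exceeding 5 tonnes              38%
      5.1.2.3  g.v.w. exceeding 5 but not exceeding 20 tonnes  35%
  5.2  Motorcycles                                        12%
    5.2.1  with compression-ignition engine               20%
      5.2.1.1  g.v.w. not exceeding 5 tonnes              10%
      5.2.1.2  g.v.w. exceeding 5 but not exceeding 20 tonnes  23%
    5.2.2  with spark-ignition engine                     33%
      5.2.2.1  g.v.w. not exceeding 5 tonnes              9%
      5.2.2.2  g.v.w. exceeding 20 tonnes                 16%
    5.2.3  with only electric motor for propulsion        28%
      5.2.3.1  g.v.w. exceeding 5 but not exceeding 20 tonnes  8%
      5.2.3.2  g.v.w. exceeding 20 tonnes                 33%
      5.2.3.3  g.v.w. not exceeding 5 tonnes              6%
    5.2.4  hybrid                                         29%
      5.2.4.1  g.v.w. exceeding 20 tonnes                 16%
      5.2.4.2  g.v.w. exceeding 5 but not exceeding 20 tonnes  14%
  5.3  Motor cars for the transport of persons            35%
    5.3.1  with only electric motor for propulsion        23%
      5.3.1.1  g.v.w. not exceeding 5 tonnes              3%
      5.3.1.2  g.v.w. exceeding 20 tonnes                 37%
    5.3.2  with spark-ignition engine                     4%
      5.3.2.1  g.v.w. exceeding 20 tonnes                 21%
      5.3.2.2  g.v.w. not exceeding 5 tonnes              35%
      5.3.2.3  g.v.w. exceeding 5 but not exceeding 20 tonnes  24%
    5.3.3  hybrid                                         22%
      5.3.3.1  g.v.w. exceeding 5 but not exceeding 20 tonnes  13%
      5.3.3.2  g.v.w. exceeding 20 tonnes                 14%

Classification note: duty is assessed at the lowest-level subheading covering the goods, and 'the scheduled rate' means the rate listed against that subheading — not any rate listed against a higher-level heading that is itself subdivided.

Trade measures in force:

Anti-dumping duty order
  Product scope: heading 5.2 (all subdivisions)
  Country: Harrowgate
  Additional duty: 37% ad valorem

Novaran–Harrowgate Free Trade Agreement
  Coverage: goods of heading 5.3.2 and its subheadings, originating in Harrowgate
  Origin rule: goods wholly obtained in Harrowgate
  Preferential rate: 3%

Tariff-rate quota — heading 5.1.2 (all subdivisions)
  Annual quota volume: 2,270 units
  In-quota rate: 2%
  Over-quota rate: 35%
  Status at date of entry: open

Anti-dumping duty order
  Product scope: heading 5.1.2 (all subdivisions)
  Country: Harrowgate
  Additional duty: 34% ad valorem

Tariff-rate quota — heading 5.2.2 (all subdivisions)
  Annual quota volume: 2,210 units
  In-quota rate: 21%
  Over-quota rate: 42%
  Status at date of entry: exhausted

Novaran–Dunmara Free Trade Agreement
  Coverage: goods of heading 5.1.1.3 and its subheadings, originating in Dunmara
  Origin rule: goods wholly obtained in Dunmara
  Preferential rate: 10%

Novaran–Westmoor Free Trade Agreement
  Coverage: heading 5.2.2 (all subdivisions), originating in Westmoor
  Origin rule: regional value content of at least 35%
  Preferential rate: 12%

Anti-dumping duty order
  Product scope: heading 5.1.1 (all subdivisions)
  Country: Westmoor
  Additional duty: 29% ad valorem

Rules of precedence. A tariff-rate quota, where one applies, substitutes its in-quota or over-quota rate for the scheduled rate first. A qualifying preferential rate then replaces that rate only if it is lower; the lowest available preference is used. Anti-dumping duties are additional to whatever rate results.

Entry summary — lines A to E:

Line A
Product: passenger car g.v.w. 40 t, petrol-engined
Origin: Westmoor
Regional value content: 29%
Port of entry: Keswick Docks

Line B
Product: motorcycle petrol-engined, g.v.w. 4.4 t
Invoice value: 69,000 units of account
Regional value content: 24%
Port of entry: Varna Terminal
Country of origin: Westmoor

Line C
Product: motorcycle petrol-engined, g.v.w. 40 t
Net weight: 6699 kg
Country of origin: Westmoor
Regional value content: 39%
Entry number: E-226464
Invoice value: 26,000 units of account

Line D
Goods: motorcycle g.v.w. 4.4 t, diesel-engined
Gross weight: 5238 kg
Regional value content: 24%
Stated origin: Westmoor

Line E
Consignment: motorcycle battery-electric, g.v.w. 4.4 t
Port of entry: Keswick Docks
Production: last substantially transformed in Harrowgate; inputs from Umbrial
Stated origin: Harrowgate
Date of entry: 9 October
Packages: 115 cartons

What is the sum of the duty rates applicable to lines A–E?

128%

Line A: passenger car → 5.3; petrol-engined → 5.3.2; g.v.w. 40 t → 5.3.2.1. Scheduled 21%. Westmoor agreement on 5.2.2: 5.3.2.1 not covered. → 21%.
Line B: motorcycle → 5.2; petrol-engined → 5.2.2; g.v.w. 4.4 t → 5.2.2.1. Scheduled 9%. quota on 5.2.2 exhausted → over-quota 42%; Westmoor agreement on 5.2.2: RVC < 35%. → 42%.
Line C: motorcycle → 5.2; petrol-engined → 5.2.2; g.v.w. 40 t → 5.2.2.2. Scheduled 16%. quota on 5.2.2 exhausted → over-quota 42%; Westmoor agreement on 5.2.2: RVC ≥ 35% → 12% available; preferential 12%. → 12%.
Line D: motorcycle → 5.2; diesel-engined → 5.2.1; g.v.w. 4.4 t → 5.2.1.1. Scheduled 10%. Westmoor agreement on 5.2.2: 5.2.1.1 not covered. → 10%.
Line E: motorcycle → 5.2; battery-electric → 5.2.3; g.v.w. 4.4 t → 5.2.3.3. Scheduled 6%. Harrowgate agreement on 5.3.2: 5.2.3.3 not covered; anti-dumping (Harrowgate, 5.2): +37%; total 6% + 37% = 43%. → 43%.
Sum: 21% + 42% + 12% + 10% + 43% = 128%.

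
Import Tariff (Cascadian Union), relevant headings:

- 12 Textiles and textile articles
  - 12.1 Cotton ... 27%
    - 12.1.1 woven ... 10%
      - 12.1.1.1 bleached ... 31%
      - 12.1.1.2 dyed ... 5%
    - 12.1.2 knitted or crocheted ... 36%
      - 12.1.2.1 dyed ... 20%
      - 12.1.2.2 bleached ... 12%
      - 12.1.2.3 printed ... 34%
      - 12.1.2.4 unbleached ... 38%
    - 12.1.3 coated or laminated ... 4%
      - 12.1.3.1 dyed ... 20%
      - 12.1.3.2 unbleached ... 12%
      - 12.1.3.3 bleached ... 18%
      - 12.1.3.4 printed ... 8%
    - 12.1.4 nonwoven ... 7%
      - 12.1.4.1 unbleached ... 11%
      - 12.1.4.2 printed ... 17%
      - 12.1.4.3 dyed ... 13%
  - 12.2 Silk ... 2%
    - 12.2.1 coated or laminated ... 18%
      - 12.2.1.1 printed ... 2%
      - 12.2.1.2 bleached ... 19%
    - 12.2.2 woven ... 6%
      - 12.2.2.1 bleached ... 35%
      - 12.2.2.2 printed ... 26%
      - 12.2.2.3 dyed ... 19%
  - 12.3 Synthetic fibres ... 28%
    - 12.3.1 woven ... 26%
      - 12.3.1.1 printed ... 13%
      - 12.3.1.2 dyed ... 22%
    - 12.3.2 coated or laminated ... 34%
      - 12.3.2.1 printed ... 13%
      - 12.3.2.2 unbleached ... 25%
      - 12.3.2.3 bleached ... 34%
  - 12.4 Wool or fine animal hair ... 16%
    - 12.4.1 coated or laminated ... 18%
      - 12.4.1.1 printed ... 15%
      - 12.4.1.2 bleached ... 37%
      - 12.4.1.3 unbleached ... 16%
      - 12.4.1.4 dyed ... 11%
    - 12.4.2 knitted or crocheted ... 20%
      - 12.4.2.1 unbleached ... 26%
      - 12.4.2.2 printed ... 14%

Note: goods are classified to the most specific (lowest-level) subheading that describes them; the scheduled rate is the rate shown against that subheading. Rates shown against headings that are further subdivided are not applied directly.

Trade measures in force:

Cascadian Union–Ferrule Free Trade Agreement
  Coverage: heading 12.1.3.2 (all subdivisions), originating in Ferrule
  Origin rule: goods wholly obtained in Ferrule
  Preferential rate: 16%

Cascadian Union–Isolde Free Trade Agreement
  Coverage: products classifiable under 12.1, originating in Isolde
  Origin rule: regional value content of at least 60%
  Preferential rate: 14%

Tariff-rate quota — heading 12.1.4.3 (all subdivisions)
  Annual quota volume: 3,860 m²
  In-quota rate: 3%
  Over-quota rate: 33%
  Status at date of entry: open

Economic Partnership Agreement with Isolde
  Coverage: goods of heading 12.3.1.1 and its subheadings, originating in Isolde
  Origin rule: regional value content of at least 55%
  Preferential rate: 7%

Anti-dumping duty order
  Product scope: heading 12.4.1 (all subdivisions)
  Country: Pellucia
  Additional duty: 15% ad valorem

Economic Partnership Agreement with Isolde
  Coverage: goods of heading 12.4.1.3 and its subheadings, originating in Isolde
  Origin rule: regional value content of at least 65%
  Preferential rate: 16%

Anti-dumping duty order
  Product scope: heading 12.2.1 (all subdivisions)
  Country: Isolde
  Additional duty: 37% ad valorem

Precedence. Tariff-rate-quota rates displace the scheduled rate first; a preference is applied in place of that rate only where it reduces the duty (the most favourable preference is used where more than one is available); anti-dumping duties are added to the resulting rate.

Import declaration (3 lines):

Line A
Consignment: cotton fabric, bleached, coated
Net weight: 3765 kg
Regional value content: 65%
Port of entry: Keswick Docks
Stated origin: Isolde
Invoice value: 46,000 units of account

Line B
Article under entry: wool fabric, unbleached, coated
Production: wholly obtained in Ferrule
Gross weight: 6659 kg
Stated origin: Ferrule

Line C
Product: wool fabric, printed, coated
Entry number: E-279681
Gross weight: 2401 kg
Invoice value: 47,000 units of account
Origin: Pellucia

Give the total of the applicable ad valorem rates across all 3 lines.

60%

Line A: cotton → 12.1; coated → 12.1.3; bleached → 12.1.3.3. Scheduled 18%. Isolde agreement on 12.1: RVC ≥ 60% → 14% available; Isolde agreement on 12.3.1.1: 12.1.3.3 not covered; Isolde agreement on 12.4.1.3: 12.1.3.3 not covered; preferential 14%. → 14%.
Line B: wool → 12.4; coated → 12.4.1; unbleached → 12.4.1.3. Scheduled 16%. Ferrule agreement on 12.1.3.2: 12.4.1.3 not covered. → 16%.
Line C: wool → 12.4; coated → 12.4.1; printed → 12.4.1.1. Scheduled 15%. anti-dumping (Pellucia, 12.4.1): +15%; total 15% + 15% = 30%. → 30%.
Sum: 14% + 16% + 30% = 60%.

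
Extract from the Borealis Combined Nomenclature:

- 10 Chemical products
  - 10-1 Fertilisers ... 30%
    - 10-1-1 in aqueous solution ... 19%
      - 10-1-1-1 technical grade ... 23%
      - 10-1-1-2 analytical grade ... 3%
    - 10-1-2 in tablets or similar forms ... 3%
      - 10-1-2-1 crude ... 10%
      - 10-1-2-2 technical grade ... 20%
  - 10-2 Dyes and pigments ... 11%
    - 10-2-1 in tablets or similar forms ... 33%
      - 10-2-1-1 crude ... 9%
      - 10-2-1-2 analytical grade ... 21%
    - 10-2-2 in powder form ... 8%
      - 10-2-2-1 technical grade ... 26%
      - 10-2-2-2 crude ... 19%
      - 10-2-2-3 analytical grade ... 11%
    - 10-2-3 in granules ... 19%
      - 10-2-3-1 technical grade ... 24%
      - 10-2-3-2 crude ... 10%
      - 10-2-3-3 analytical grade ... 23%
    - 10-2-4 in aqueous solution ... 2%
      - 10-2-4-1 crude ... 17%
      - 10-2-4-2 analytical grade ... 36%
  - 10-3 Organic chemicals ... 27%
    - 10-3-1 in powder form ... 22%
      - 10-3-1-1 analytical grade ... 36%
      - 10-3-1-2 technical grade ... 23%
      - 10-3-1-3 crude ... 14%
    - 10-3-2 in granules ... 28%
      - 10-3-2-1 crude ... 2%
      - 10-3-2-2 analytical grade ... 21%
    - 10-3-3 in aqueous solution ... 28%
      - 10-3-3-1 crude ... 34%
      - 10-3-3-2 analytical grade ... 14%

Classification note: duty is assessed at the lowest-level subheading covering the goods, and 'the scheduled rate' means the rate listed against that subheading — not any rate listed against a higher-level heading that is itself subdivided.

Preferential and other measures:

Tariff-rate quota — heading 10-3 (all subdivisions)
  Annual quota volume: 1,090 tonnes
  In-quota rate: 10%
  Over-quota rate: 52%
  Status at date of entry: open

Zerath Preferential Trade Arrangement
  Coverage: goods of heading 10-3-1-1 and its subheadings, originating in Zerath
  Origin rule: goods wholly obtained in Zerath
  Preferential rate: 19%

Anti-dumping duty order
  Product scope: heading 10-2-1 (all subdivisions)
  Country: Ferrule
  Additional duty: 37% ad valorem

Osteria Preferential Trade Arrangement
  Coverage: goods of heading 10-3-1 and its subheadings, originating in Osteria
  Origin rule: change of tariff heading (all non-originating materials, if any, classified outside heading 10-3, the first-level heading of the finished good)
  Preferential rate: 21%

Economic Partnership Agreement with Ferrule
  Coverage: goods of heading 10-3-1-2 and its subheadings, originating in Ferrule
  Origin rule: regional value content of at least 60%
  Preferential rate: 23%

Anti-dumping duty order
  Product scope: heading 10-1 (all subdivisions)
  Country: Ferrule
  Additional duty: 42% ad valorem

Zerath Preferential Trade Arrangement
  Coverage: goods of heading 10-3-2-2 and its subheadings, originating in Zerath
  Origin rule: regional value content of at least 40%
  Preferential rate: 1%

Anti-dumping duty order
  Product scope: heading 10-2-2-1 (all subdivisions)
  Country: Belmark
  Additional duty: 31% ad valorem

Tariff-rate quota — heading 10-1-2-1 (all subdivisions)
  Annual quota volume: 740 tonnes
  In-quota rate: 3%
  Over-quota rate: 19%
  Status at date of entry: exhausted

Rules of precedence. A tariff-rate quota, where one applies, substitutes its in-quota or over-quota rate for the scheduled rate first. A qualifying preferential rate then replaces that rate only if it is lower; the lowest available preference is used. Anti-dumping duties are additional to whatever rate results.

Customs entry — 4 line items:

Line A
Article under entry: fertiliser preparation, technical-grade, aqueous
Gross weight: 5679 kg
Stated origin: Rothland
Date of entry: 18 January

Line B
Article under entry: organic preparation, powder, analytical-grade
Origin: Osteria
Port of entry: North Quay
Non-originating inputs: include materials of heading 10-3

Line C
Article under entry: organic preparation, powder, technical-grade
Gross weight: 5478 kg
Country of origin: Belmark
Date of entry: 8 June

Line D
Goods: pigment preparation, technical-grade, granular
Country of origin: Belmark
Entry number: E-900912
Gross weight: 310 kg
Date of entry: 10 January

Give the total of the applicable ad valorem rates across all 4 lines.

Line A: fertiliser → 10-1; aqueous → 10-1-1; technical-grade → 10-1-1-1. Scheduled 23%. No special measure applies. → 23%.
Line B: organic → 10-3; powder → 10-3-1; analytical-grade → 10-3-1-1. Scheduled 36%. quota on 10-3 open → in-quota 10%; Osteria agreement on 10-3-1: CTH not met. → 10%.
Line C: organic → 10-3; powder → 10-3-1; technical-grade → 10-3-1-2. Scheduled 23%. quota on 10-3 open → in-quota 10%. → 10%.
Line D: pigment → 10-2; granular → 10-2-3; technical-grade → 10-2-3-1. Scheduled 24%. No special measure applies. → 24%.
Sum: 23% + 10% + 10% + 24% = 67%.

67%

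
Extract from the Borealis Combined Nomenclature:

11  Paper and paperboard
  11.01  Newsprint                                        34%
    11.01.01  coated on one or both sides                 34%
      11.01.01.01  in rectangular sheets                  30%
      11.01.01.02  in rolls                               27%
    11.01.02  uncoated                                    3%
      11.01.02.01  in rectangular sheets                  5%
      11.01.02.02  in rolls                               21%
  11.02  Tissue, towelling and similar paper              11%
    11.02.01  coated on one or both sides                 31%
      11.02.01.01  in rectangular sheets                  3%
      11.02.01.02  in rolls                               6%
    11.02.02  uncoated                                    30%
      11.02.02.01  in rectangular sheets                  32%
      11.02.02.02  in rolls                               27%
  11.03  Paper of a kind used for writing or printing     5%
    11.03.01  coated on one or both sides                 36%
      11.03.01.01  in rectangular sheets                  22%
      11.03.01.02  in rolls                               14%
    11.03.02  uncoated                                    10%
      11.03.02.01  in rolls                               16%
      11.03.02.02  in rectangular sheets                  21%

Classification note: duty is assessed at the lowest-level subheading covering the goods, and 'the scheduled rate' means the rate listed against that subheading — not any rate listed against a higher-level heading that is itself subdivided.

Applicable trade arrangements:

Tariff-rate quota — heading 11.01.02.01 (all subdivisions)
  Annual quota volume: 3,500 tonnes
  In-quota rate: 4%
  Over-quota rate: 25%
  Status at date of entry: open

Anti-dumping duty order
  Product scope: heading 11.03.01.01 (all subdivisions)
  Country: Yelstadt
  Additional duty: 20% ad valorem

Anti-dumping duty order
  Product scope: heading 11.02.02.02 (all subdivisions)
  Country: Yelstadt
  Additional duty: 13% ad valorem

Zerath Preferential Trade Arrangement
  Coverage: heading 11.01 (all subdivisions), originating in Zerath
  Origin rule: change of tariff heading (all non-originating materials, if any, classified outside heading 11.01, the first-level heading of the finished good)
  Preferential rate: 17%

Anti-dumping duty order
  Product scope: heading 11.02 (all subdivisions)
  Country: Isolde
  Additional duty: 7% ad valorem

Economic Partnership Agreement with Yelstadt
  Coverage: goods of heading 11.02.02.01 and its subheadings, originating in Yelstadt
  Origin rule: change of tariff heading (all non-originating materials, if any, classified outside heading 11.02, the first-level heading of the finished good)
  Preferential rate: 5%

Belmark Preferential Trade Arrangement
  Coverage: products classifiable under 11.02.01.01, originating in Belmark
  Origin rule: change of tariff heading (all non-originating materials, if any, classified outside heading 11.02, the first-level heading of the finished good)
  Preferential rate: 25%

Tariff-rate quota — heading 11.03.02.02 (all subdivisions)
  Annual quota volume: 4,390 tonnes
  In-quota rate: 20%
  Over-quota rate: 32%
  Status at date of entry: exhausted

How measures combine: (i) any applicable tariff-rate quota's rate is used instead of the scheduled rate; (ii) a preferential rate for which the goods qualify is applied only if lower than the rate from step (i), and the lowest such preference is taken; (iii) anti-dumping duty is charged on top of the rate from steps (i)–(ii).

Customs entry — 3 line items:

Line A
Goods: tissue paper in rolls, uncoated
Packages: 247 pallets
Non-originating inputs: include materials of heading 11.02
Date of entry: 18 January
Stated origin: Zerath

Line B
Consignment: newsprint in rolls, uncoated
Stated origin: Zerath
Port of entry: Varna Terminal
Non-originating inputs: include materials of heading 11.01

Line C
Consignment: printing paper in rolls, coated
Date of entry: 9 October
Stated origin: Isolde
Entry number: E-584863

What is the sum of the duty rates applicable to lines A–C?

Line A: tissue paper → 11.02; uncoated → 11.02.02; in rolls → 11.02.02.02. Scheduled 27%. Zerath agreement on 11.01: 11.02.02.02 not covered. → 27%.
Line B: newsprint → 11.01; uncoated → 11.01.02; in rolls → 11.01.02.02. Scheduled 21%. Zerath agreement on 11.01: CTH not met. → 21%.
Line C: printing paper → 11.03; coated → 11.03.01; in rolls → 11.03.01.02. Scheduled 14%. No special measure applies. → 14%.
Sum: 27% + 21% + 14% = 62%.

62%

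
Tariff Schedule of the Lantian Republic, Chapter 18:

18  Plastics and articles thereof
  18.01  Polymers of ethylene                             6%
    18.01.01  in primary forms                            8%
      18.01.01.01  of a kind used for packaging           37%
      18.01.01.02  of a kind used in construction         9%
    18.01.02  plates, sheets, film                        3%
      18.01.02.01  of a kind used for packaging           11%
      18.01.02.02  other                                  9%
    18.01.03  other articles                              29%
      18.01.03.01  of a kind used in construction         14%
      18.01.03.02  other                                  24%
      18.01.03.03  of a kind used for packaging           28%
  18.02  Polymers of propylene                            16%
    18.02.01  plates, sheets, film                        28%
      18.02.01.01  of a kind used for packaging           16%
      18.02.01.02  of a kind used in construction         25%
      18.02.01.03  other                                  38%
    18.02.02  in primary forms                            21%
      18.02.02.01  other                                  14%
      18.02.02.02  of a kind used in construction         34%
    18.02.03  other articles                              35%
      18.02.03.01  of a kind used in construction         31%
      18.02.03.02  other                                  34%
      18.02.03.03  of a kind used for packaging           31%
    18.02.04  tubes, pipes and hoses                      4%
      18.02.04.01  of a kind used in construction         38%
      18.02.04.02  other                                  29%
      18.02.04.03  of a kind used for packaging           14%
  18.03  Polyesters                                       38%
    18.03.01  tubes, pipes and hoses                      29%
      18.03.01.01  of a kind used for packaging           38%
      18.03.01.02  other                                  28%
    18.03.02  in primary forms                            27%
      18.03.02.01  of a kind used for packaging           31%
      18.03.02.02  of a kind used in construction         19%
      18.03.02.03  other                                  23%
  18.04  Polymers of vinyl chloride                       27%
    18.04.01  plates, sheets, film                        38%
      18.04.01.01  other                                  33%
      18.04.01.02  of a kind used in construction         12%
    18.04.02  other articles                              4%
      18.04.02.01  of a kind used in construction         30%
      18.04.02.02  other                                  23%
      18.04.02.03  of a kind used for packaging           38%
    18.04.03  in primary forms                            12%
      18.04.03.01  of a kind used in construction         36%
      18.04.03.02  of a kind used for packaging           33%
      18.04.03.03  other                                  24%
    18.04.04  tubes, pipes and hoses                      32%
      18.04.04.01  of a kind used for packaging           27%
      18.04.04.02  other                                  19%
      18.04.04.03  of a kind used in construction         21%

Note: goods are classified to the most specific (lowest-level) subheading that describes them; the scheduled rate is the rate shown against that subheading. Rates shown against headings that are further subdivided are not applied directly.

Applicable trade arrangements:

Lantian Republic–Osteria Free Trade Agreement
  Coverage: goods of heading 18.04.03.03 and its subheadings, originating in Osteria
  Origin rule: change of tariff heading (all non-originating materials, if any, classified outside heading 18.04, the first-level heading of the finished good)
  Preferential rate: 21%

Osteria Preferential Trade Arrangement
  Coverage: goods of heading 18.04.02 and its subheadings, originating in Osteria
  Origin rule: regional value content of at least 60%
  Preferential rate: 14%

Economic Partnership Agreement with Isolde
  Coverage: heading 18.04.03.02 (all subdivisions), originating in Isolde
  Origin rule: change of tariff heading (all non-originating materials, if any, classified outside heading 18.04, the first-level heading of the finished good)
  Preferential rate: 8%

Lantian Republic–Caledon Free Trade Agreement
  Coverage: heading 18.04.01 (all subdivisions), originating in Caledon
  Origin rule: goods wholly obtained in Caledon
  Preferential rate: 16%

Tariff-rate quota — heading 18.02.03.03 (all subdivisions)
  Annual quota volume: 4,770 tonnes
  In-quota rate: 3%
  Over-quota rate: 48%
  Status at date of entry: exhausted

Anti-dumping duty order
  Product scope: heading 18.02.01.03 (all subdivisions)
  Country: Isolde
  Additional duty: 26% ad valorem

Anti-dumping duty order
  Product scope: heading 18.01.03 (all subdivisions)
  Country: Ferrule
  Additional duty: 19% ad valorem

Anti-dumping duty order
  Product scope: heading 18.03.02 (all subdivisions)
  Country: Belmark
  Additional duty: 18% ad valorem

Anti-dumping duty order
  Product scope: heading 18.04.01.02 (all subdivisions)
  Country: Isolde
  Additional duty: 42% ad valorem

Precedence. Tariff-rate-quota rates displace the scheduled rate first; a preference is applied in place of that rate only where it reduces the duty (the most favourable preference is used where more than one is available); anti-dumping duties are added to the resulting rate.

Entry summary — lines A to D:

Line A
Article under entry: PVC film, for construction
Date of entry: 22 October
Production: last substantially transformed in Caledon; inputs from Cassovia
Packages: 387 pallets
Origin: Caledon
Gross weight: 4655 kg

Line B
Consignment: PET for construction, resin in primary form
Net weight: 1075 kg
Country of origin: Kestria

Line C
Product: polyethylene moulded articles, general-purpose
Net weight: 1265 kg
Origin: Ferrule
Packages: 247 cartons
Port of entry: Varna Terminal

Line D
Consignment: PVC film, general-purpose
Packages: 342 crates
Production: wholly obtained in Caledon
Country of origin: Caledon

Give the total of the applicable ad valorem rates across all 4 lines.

Line A: PVC → 18.04; film → 18.04.01; for construction → 18.04.01.02. Scheduled 12%. Caledon agreement on 18.04.01: not wholly obtained. → 12%.
Line B: PET → 18.03; resin in primary form → 18.03.02; for construction → 18.03.02.02. Scheduled 19%. No special measure applies. → 19%.
Line C: polyethylene → 18.01; moulded articles → 18.01.03; general-purpose → 18.01.03.02. Scheduled 24%. anti-dumping (Ferrule, 18.01.03): +19%; total 24% + 19% = 43%. → 43%.
Line D: PVC → 18.04; film → 18.04.01; general-purpose → 18.04.01.01. Scheduled 33%. Caledon agreement on 18.04.01: wholly obtained → 16% available; preferential 16%. → 16%.
Sum: 12% + 19% + 43% + 16% = 90%.

90%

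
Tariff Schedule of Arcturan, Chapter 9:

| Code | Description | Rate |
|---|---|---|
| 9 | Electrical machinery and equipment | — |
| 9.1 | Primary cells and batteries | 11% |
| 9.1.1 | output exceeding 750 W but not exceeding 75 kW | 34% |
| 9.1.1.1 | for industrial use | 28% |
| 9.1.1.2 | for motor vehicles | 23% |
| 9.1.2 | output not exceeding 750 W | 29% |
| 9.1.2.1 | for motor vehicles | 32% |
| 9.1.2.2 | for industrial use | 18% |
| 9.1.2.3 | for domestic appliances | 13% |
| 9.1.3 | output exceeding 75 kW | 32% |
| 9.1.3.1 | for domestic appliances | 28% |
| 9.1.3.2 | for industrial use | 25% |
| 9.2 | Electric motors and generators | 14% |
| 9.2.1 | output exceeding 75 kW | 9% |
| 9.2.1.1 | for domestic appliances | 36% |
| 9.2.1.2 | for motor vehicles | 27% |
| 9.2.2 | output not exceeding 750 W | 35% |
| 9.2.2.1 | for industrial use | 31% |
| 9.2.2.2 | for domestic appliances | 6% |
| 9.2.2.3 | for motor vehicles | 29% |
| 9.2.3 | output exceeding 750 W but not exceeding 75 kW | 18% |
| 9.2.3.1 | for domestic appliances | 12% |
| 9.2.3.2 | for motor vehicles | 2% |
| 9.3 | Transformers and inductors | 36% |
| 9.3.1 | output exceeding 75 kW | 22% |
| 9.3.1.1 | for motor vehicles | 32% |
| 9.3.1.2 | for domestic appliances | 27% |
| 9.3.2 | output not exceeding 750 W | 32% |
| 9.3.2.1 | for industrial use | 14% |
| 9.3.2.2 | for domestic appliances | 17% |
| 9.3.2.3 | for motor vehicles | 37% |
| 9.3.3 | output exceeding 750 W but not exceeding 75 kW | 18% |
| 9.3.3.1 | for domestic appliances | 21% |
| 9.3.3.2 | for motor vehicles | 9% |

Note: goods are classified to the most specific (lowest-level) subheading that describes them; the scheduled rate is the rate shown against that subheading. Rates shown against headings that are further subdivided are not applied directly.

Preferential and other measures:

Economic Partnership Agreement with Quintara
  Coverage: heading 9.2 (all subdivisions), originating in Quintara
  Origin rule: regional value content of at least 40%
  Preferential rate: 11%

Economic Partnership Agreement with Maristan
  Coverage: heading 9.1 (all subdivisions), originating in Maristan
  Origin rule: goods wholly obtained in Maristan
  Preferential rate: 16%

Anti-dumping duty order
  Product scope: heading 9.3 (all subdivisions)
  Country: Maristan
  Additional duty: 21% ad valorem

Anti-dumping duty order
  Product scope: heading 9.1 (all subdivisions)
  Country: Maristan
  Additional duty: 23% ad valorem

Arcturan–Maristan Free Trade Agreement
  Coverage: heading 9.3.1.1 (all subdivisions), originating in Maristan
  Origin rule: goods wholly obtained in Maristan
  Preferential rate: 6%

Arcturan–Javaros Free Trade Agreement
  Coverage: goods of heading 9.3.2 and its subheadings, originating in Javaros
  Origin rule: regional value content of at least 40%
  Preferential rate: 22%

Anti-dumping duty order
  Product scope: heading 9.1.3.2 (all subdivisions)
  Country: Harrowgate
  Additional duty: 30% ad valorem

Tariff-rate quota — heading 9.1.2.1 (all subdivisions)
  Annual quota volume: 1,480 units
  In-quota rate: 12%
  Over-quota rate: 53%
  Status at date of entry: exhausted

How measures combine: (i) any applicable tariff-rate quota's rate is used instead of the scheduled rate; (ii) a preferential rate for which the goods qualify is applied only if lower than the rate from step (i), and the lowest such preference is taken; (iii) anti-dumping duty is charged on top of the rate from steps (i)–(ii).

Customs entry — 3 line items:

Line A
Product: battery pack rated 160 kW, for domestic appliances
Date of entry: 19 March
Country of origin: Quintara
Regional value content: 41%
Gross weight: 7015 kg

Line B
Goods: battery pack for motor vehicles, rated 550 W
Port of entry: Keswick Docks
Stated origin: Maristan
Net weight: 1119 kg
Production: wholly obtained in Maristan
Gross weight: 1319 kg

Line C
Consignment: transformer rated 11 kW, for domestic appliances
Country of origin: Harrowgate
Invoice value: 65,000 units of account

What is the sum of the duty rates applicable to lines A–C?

Line A: battery pack → 9.1; rated 160 kW → 9.1.3; for domestic appliances → 9.1.3.1. Scheduled 28%. Quintara agreement on 9.2: 9.1.3.1 not covered. → 28%.
Line B: battery pack → 9.1; rated 550 W → 9.1.2; for motor vehicles → 9.1.2.1. Scheduled 32%. quota on 9.1.2.1 exhausted → over-quota 53%; Maristan agreement on 9.1: wholly obtained → 16% available; Maristan agreement on 9.3.1.1: 9.1.2.1 not covered; preferential 16%; anti-dumping (Maristan, 9.1): +23%; total 16% + 23% = 39%. → 39%.
Line C: transformer → 9.3; rated 11 kW → 9.3.3; for domestic appliances → 9.3.3.1. Scheduled 21%. No special measure applies. → 21%.
Sum: 28% + 39% + 21% = 88%.

88%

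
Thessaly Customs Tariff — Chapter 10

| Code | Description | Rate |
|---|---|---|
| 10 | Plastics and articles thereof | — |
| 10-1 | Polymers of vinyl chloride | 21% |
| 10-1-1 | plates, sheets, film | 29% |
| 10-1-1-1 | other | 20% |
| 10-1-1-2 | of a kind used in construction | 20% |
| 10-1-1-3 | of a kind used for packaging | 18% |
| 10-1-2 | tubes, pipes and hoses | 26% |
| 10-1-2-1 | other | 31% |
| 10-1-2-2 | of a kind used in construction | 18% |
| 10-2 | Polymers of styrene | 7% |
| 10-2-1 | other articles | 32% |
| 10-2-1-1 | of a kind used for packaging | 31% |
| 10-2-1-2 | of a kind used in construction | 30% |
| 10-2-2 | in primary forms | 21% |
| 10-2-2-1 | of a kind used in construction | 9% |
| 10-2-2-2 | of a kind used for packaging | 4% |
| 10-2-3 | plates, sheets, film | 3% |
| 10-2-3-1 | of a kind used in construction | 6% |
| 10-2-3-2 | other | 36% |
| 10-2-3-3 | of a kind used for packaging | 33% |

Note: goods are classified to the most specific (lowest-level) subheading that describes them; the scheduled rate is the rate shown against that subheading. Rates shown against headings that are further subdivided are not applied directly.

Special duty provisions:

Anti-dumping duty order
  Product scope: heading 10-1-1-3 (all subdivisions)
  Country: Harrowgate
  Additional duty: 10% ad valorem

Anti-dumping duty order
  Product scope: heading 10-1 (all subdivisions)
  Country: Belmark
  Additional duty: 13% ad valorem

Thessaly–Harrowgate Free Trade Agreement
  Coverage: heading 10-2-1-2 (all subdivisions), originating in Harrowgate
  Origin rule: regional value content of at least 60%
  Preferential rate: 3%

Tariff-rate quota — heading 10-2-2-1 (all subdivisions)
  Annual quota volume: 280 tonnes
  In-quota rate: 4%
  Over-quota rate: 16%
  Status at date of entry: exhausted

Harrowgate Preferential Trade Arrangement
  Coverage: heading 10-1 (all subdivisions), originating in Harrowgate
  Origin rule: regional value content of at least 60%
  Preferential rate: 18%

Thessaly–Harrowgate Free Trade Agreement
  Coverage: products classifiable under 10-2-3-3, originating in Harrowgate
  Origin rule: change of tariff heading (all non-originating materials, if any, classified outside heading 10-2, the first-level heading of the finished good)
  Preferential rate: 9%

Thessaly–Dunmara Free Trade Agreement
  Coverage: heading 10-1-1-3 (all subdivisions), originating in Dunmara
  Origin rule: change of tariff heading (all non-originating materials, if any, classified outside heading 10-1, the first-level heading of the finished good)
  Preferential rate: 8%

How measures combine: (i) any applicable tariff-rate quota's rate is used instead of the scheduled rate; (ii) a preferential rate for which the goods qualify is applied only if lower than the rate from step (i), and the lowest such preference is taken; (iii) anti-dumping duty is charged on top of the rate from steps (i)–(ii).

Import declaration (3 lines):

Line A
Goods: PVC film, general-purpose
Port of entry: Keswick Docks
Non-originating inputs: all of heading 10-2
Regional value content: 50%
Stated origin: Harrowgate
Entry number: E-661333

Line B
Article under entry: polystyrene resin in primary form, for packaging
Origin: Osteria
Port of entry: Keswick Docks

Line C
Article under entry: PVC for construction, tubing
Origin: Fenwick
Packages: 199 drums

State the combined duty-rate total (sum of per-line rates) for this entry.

Line A: PVC → 10-1; film → 10-1-1; general-purpose → 10-1-1-1. Scheduled 20%. Harrowgate agreement on 10-2-1-2: 10-1-1-1 not covered; Harrowgate agreement on 10-1: RVC < 60%; Harrowgate agreement on 10-2-3-3: 10-1-1-1 not covered. → 20%.
Line B: polystyrene → 10-2; resin in primary form → 10-2-2; for packaging → 10-2-2-2. Scheduled 4%. No special measure applies. → 4%.
Line C: PVC → 10-1; tubing → 10-1-2; for construction → 10-1-2-2. Scheduled 18%. No special measure applies. → 18%.
Sum: 20% + 4% + 18% = 42%.

42%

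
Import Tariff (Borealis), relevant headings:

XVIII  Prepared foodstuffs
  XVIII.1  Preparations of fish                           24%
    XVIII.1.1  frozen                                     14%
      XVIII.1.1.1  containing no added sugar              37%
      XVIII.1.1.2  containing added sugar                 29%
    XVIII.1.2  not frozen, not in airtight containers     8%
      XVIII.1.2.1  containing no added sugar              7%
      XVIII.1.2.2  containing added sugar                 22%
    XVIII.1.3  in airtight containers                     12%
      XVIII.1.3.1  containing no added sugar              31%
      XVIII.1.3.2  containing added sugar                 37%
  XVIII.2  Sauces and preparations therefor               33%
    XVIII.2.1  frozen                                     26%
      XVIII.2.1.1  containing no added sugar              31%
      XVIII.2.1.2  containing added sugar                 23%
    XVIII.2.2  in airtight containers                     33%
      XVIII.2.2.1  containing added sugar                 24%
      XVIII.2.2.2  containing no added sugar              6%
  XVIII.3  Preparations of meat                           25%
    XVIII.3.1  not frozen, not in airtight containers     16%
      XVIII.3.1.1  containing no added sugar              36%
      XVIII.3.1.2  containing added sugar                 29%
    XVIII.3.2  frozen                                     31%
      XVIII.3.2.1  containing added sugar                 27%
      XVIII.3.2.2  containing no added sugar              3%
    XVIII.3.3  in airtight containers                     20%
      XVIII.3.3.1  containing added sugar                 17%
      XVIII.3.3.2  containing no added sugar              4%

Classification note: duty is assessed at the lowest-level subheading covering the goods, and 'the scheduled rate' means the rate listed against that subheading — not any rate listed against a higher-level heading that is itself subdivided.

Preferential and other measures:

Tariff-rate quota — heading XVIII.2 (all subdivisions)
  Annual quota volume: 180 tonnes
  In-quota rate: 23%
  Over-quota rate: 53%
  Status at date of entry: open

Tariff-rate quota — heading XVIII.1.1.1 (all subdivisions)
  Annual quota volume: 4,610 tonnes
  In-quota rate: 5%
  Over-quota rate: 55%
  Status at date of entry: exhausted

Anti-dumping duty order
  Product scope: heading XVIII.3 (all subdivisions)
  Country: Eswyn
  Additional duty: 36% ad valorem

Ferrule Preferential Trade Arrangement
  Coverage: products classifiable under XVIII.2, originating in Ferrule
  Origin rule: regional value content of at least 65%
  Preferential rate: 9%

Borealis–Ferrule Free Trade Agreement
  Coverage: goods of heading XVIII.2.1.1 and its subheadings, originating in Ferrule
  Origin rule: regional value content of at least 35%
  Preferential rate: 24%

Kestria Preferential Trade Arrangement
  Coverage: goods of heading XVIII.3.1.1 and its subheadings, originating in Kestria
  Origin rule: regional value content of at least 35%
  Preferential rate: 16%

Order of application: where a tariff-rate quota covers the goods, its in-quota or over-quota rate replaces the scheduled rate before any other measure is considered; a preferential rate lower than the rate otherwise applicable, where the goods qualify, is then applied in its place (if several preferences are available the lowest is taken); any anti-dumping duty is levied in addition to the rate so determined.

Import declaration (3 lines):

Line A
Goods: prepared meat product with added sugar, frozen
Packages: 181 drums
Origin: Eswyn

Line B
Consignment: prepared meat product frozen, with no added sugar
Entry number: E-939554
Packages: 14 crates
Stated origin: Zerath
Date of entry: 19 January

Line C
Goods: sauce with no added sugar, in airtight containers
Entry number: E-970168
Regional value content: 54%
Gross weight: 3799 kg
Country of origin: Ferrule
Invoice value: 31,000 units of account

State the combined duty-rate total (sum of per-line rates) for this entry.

89%

Line A: prepared meat product → XVIII.3; frozen → XVIII.3.2; with added sugar → XVIII.3.2.1. Scheduled 27%. anti-dumping (Eswyn, XVIII.3): +36%; total 27% + 36% = 63%. → 63%.
Line B: prepared meat product → XVIII.3; frozen → XVIII.3.2; with no added sugar → XVIII.3.2.2. Scheduled 3%. No special measure applies. → 3%.
Line C: sauce → XVIII.2; in airtight containers → XVIII.2.2; with no added sugar → XVIII.2.2.2. Scheduled 6%. quota on XVIII.2 open → in-quota 23%; Ferrule agreement on XVIII.2: RVC < 65%; Ferrule agreement on XVIII.2.1.1: XVIII.2.2.2 not covered. → 23%.
Sum: 63% + 3% + 23% = 89%.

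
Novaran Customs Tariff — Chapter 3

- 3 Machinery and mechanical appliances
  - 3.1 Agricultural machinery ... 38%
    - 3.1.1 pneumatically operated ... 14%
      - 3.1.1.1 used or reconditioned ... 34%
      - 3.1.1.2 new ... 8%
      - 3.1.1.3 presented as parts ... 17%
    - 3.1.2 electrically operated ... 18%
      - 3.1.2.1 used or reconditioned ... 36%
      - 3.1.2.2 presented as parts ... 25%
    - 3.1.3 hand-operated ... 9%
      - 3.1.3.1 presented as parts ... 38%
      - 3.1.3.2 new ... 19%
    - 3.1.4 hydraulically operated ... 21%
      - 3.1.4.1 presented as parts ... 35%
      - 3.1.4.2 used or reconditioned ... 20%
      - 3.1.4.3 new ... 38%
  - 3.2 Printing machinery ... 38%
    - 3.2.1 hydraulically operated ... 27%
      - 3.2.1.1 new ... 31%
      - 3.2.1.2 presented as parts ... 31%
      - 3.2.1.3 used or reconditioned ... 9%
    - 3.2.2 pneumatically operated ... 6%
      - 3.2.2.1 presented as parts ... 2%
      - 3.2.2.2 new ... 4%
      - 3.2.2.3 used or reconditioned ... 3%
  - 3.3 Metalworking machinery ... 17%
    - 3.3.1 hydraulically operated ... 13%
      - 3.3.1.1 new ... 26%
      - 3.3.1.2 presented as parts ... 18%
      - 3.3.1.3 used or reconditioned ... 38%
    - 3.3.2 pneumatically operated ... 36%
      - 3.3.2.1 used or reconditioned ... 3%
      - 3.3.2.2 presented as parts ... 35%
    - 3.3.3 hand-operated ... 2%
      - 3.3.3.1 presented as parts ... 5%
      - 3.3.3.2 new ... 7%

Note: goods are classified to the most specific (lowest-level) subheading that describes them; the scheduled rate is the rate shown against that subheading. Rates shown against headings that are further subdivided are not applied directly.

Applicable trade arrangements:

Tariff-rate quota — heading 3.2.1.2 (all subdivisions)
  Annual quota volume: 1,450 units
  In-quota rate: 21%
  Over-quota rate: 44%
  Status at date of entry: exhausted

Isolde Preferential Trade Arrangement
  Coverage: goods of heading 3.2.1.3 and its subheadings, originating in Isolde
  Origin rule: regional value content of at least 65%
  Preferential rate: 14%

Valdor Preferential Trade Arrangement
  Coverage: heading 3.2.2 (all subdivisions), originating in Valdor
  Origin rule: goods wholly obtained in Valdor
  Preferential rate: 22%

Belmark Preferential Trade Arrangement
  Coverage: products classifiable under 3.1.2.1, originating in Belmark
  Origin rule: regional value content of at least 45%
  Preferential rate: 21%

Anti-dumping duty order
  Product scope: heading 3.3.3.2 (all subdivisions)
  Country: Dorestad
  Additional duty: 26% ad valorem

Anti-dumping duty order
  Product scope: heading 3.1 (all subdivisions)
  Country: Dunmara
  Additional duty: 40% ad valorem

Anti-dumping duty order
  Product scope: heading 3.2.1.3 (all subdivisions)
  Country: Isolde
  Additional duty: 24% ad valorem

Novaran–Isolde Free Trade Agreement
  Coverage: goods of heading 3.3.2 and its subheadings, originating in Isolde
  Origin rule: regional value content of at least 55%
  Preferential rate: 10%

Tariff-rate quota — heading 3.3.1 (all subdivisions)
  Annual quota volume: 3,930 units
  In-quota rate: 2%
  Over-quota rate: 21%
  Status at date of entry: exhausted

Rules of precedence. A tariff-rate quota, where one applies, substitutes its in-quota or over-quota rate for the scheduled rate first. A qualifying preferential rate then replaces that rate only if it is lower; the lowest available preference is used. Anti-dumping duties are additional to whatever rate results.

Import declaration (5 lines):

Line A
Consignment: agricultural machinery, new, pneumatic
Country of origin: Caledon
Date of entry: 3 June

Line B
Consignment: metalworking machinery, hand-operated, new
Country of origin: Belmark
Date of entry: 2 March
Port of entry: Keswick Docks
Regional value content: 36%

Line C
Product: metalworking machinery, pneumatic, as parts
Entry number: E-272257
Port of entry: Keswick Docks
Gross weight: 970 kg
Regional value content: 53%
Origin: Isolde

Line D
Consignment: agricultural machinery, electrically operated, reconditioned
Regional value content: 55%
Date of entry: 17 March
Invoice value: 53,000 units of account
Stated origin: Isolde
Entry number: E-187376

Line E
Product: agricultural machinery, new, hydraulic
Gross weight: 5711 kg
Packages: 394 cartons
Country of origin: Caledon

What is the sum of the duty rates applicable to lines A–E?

Line A: agricultural → 3.1; pneumatic → 3.1.1; new → 3.1.1.2. Scheduled 8%. No special measure applies. → 8%.
Line B: metalworking → 3.3; hand-operated → 3.3.3; new → 3.3.3.2. Scheduled 7%. Belmark agreement on 3.1.2.1: 3.3.3.2 not covered. → 7%.
Line C: metalworking → 3.3; pneumatic → 3.3.2; as parts → 3.3.2.2. Scheduled 35%. Isolde agreement on 3.2.1.3: 3.3.2.2 not covered; Isolde agreement on 3.3.2: RVC < 55%. → 35%.
Line D: agricultural → 3.1; electrically operated → 3.1.2; reconditioned → 3.1.2.1. Scheduled 36%. Isolde agreement on 3.2.1.3: 3.1.2.1 not covered; Isolde agreement on 3.3.2: 3.1.2.1 not covered. → 36%.
Line E: agricultural → 3.1; hydraulic → 3.1.4; new → 3.1.4.3. Scheduled 38%. No special measure applies. → 38%.
Sum: 8% + 7% + 35% + 36% + 38% = 124%.

124%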